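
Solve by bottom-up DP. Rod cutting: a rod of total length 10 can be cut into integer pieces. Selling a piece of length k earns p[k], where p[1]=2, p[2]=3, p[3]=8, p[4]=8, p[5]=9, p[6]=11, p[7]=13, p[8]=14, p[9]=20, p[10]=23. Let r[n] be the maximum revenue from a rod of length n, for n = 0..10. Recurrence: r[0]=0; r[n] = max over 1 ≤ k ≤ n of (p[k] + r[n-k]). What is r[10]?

   n    0    1    2    3    4    5    6    7    8    9   10
r[n]    0    2    4    8   10   12   16   18   20   24   26

26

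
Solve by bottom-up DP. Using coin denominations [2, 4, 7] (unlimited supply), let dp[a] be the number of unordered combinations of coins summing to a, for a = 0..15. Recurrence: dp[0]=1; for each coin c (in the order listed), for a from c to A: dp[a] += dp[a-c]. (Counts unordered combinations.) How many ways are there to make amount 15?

after  coin     0     1     2     3     4     5     6     7     8     9    10    11    12    13    14    15
          2     1     0     1     0     1     0     1     0     1     0     1     0     1     0     1     0
          4     1     0     1     0     2     0     2     0     3     0     3     0     4     0     4     0
          7     1     0     1     0     2     0     2     1     3     1     3     2     4     2     5     3

3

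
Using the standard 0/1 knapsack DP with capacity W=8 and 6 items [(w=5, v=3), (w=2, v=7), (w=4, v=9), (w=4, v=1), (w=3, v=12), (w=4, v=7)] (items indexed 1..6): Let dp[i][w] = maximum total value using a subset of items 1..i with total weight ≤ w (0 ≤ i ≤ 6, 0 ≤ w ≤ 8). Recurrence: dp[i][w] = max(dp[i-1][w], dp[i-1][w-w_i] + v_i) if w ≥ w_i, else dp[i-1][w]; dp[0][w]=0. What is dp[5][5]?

i\w   0   1   2   3   4   5   6   7   8
  0   0   0   0   0   0   0   0   0   0
  1   0   0   0   0   0   3   3   3   3
  2   0   0   7   7   7   7   7  10  10
  3   0   0   7   7   9   9  16  16  16
  4   0   0   7   7   9   9  16  16  16
  5   0   0   7  12  12  19  19  21  21
  6   0   0   7  12  12  19  19  21  21

19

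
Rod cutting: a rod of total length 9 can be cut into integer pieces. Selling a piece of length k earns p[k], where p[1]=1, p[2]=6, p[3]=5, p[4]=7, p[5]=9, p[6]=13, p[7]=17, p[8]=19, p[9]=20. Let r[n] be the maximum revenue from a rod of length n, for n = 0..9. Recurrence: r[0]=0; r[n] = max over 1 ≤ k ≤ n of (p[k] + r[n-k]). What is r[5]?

   n    0    1    2    3    4    5    6    7    8    9
r[n]    0    1    6    7   12   13   18   19   24   25

13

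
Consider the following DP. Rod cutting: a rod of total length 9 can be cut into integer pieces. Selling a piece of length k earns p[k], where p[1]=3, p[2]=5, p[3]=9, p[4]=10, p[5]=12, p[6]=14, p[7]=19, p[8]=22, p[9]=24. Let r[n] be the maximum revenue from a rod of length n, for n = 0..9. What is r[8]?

24

   n    0    1    2    3    4    5    6    7    8    9
r[n]    0    3    6    9   12   15   18   21   24   27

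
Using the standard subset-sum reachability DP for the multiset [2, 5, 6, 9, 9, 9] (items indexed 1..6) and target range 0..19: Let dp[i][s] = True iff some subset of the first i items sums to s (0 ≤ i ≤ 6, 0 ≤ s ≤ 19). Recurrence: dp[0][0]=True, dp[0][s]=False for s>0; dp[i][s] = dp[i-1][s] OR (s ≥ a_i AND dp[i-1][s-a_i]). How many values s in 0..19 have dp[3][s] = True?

8

i\s   0   1   2   3   4   5   6   7   8   9  10  11  12  13  14  15  16  17  18  19
  0   T   F   F   F   F   F   F   F   F   F   F   F   F   F   F   F   F   F   F   F
  1   T   F   T   F   F   F   F   F   F   F   F   F   F   F   F   F   F   F   F   F
  2   T   F   T   F   F   T   F   T   F   F   F   F   F   F   F   F   F   F   F   F
  3   T   F   T   F   F   T   T   T   T   F   F   T   F   T   F   F   F   F   F   F
  4   T   F   T   F   F   T   T   T   T   T   F   T   F   T   T   T   T   T   F   F
  5   T   F   T   F   F   T   T   T   T   T   F   T   F   T   T   T   T   T   T   F
  6   T   F   T   F   F   T   T   T   T   T   F   T   F   T   T   T   T   T   T   F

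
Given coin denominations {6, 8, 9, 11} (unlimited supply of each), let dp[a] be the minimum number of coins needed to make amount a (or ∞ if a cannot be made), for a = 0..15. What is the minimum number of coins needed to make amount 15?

2

 a  0  1  2  3  4  5  6  7  8  9 10 11 12 13 14 15
dp  0  -  -  -  -  -  1  -  1  1  -  1  2  -  2  2
(- denotes ∞ / unreachable)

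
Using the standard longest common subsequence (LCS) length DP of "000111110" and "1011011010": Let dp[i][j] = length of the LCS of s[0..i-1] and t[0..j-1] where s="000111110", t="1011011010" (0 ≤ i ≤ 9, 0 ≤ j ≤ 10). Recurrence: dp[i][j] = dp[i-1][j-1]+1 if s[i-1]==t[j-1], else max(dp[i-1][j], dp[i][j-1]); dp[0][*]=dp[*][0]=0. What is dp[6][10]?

   ''  1  0  1  1  0  1  1  0  1  0
''  0  0  0  0  0  0  0  0  0  0  0
 0  0  0  1  1  1  1  1  1  1  1  1
 0  0  0  1  1  1  2  2  2  2  2  2
 0  0  0  1  1  1  2  2  2  3  3  3
 1  0  1  1  2  2  2  3  3  3  4  4
 1  0  1  1  2  3  3  3  4  4  4  4
 1  0  1  1  2  3  3  4  4  4  5  5
 1  0  1  1  2  3  3  4  5  5  5  5
 1  0  1  1  2  3  3  4  5  5  6  6
 0  0  1  2  2  3  4  4  5  6  6  7

5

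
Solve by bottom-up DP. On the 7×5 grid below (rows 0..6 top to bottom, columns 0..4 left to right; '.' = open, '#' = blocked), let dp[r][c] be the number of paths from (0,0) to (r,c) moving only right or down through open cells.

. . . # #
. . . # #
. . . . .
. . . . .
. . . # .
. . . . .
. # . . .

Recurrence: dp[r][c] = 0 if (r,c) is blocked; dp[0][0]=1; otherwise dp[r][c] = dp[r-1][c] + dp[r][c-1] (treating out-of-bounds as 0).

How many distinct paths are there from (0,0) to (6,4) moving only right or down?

85

r\c   0   1   2   3   4
  0   1   1   1   0   0
  1   1   2   3   0   0
  2   1   3   6   6   6
  3   1   4  10  16  22
  4   1   5  15   0  22
  5   1   6  21  21  43
  6   1   0  21  42  85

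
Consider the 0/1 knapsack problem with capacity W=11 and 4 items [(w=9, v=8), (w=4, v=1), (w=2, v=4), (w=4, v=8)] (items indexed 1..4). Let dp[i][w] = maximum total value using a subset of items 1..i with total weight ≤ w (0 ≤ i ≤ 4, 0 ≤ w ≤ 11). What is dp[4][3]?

i\w   0   1   2   3   4   5   6   7   8   9  10  11
  0   0   0   0   0   0   0   0   0   0   0   0   0
  1   0   0   0   0   0   0   0   0   0   8   8   8
  2   0   0   0   0   1   1   1   1   1   8   8   8
  3   0   0   4   4   4   4   5   5   5   8   8  12
  4   0   0   4   4   8   8  12  12  12  12  13  13

4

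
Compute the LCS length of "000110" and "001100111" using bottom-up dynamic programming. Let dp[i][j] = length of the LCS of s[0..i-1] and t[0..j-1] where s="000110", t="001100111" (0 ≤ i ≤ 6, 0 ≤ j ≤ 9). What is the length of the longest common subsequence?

   ''  0  0  1  1  0  0  1  1  1
''  0  0  0  0  0  0  0  0  0  0
 0  0  1  1  1  1  1  1  1  1  1
 0  0  1  2  2  2  2  2  2  2  2
 0  0  1  2  2  2  3  3  3  3  3
 1  0  1  2  3  3  3  3  4  4  4
 1  0  1  2  3  4  4  4  4  5  5
 0  0  1  2  3  4  5  5  5  5  5

5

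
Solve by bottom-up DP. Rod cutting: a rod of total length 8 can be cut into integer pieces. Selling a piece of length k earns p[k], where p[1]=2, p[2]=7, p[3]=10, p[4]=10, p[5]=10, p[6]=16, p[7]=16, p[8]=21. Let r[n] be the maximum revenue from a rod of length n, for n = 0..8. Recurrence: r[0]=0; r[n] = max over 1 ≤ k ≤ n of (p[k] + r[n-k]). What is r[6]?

21

   n    0    1    2    3    4    5    6    7    8
r[n]    0    2    7   10   14   17   21   24   28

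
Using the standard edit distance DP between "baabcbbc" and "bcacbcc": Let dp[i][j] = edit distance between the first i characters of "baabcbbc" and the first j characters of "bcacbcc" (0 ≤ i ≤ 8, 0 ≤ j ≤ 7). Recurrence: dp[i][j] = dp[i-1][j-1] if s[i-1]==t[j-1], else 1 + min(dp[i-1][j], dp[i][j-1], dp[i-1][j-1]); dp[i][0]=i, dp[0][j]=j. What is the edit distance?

3

   ''  b  c  a  c  b  c  c
''  0  1  2  3  4  5  6  7
 b  1  0  1  2  3  4  5  6
 a  2  1  1  1  2  3  4  5
 a  3  2  2  1  2  3  4  5
 b  4  3  3  2  2  2  3  4
 c  5  4  3  3  2  3  2  3
 b  6  5  4  4  3  2  3  3
 b  7  6  5  5  4  3  3  4
 c  8  7  6  6  5  4  3  3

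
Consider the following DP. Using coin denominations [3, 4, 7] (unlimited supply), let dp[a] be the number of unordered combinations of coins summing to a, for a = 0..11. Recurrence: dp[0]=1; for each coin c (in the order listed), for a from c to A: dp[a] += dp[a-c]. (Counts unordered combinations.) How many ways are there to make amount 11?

2

after  coin     0     1     2     3     4     5     6     7     8     9    10    11
          3     1     0     0     1     0     0     1     0     0     1     0     0
          4     1     0     0     1     1     0     1     1     1     1     1     1
          7     1     0     0     1     1     0     1     2     1     1     2     2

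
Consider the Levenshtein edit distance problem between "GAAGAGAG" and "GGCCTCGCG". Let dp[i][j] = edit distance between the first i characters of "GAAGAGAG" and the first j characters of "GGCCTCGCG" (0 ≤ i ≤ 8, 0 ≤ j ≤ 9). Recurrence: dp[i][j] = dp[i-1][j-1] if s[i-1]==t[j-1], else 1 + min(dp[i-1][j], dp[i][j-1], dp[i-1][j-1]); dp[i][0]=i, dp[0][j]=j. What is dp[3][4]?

3

   ''  G  G  C  C  T  C  G  C  G
''  0  1  2  3  4  5  6  7  8  9
 G  1  0  1  2  3  4  5  6  7  8
 A  2  1  1  2  3  4  5  6  7  8
 A  3  2  2  2  3  4  5  6  7  8
 G  4  3  2  3  3  4  5  5  6  7
 A  5  4  3  3  4  4  5  6  6  7
 G  6  5  4  4  4  5  5  5  6  6
 A  7  6  5  5  5  5  6  6  6  7
 G  8  7  6  6  6  6  6  6  7  6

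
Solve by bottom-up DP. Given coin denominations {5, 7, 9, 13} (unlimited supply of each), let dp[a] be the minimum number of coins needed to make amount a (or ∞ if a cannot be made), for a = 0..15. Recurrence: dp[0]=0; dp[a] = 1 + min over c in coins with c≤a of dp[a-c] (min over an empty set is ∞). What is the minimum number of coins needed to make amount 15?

3

 a  0  1  2  3  4  5  6  7  8  9 10 11 12 13 14 15
dp  0  -  -  -  -  1  -  1  -  1  2  -  2  1  2  3
(- denotes ∞ / unreachable)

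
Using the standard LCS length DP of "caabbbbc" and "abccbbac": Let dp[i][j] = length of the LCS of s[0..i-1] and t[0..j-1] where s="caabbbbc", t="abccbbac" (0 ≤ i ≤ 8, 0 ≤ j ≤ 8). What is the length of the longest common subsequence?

   ''  a  b  c  c  b  b  a  c
''  0  0  0  0  0  0  0  0  0
 c  0  0  0  1  1  1  1  1  1
 a  0  1  1  1  1  1  1  2  2
 a  0  1  1  1  1  1  1  2  2
 b  0  1  2  2  2  2  2  2  2
 b  0  1  2  2  2  3  3  3  3
 b  0  1  2  2  2  3  4  4  4
 b  0  1  2  2  2  3  4  4  4
 c  0  1  2  3  3  3  4  4  5

5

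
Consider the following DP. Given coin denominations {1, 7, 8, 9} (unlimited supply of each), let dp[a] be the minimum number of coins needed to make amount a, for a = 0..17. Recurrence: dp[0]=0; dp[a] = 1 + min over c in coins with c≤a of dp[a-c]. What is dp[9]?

1

 a  0  1  2  3  4  5  6  7  8  9 10 11 12 13 14 15 16 17
dp  0  1  2  3  4  5  6  1  1  1  2  3  4  5  2  2  2  2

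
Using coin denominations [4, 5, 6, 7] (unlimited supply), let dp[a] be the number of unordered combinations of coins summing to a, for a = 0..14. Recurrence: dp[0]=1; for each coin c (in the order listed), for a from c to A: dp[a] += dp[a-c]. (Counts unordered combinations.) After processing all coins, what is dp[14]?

after  coin     0     1     2     3     4     5     6     7     8     9    10    11    12    13    14
          4     1     0     0     0     1     0     0     0     1     0     0     0     1     0     0
          5     1     0     0     0     1     1     0     0     1     1     1     0     1     1     1
          6     1     0     0     0     1     1     1     0     1     1     2     1     2     1     2
          7     1     0     0     0     1     1     1     1     1     1     2     2     3     2     3

3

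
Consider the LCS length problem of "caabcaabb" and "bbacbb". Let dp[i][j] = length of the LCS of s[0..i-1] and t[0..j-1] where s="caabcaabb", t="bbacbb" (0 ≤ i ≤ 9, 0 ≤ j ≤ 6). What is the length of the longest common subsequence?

   ''  b  b  a  c  b  b
''  0  0  0  0  0  0  0
 c  0  0  0  0  1  1  1
 a  0  0  0  1  1  1  1
 a  0  0  0  1  1  1  1
 b  0  1  1  1  1  2  2
 c  0  1  1  1  2  2  2
 a  0  1  1  2  2  2  2
 a  0  1  1  2  2  2  2
 b  0  1  2  2  2  3  3
 b  0  1  2  2  2  3  4

4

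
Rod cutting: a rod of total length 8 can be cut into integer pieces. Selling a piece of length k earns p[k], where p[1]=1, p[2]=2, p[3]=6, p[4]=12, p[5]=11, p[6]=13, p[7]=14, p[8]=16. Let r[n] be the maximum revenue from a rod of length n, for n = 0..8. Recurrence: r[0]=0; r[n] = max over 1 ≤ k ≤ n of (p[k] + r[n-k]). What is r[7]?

18

   n    0    1    2    3    4    5    6    7    8
r[n]    0    1    2    6   12   13   14   18   24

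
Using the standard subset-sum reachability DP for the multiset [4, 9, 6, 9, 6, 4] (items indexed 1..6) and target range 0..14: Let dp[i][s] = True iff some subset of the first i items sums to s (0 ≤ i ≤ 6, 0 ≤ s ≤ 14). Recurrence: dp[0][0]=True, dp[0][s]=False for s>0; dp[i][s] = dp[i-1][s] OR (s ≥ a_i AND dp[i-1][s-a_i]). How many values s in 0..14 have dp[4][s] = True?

6

i\s   0   1   2   3   4   5   6   7   8   9  10  11  12  13  14
  0   T   F   F   F   F   F   F   F   F   F   F   F   F   F   F
  1   T   F   F   F   T   F   F   F   F   F   F   F   F   F   F
  2   T   F   F   F   T   F   F   F   F   T   F   F   F   T   F
  3   T   F   F   F   T   F   T   F   F   T   T   F   F   T   F
  4   T   F   F   F   T   F   T   F   F   T   T   F   F   T   F
  5   T   F   F   F   T   F   T   F   F   T   T   F   T   T   F
  6   T   F   F   F   T   F   T   F   T   T   T   F   T   T   T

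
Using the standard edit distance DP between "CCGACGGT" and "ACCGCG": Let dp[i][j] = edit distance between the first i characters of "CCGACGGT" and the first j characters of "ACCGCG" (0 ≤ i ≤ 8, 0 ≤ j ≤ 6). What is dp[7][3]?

   ''  A  C  C  G  C  G
''  0  1  2  3  4  5  6
 C  1  1  1  2  3  4  5
 C  2  2  1  1  2  3  4
 G  3  3  2  2  1  2  3
 A  4  3  3  3  2  2  3
 C  5  4  3  3  3  2  3
 G  6  5  4  4  3  3  2
 G  7  6  5  5  4  4  3
 T  8  7  6  6  5  5  4

5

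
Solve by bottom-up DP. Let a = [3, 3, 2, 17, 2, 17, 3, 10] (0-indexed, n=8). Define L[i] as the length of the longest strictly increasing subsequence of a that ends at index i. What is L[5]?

2

   i    0    1    2    3    4    5    6    7
a[i]    3    3    2   17    2   17    3   10
L[i]    1    1    1    2    1    2    2    3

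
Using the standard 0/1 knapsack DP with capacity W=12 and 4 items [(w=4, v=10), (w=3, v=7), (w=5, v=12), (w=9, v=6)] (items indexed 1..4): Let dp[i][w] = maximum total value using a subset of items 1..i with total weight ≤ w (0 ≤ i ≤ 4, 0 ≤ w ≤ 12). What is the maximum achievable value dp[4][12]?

29

i\w   0   1   2   3   4   5   6   7   8   9  10  11  12
  0   0   0   0   0   0   0   0   0   0   0   0   0   0
  1   0   0   0   0  10  10  10  10  10  10  10  10  10
  2   0   0   0   7  10  10  10  17  17  17  17  17  17
  3   0   0   0   7  10  12  12  17  19  22  22  22  29
  4   0   0   0   7  10  12  12  17  19  22  22  22  29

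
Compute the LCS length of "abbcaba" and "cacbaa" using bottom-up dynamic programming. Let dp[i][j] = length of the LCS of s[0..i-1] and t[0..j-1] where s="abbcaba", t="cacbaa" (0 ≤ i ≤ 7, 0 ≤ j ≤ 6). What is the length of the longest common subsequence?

4

   ''  c  a  c  b  a  a
''  0  0  0  0  0  0  0
 a  0  0  1  1  1  1  1
 b  0  0  1  1  2  2  2
 b  0  0  1  1  2  2  2
 c  0  1  1  2  2  2  2
 a  0  1  2  2  2  3  3
 b  0  1  2  2  3  3  3
 a  0  1  2  2  3  4  4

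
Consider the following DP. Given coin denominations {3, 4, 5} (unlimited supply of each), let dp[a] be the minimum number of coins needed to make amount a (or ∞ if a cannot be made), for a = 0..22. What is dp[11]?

 a  0  1  2  3  4  5  6  7  8  9 10 11 12 13 14 15 16 17 18 19 20 21 22
dp  0  -  -  1  1  1  2  2  2  2  2  3  3  3  3  3  4  4  4  4  4  5  5
(- denotes ∞ / unreachable)

3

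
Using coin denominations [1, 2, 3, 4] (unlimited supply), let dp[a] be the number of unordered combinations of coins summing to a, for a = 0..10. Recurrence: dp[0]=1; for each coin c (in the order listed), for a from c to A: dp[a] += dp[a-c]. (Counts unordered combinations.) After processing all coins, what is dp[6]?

after  coin     0     1     2     3     4     5     6     7     8     9    10
          1     1     1     1     1     1     1     1     1     1     1     1
          2     1     1     2     2     3     3     4     4     5     5     6
          3     1     1     2     3     4     5     7     8    10    12    14
          4     1     1     2     3     5     6     9    11    15    18    23

9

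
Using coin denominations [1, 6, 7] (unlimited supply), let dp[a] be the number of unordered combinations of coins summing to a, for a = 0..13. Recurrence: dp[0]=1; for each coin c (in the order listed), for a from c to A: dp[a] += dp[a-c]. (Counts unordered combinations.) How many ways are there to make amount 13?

after  coin     0     1     2     3     4     5     6     7     8     9    10    11    12    13
          1     1     1     1     1     1     1     1     1     1     1     1     1     1     1
          6     1     1     1     1     1     1     2     2     2     2     2     2     3     3
          7     1     1     1     1     1     1     2     3     3     3     3     3     4     5

5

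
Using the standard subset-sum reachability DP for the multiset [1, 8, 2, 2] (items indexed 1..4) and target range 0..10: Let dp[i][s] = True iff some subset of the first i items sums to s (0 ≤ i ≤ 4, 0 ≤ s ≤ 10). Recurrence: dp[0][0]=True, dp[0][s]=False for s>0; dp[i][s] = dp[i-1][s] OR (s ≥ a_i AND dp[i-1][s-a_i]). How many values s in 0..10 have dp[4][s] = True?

9

i\s   0   1   2   3   4   5   6   7   8   9  10
  0   T   F   F   F   F   F   F   F   F   F   F
  1   T   T   F   F   F   F   F   F   F   F   F
  2   T   T   F   F   F   F   F   F   T   T   F
  3   T   T   T   T   F   F   F   F   T   T   T
  4   T   T   T   T   T   T   F   F   T   T   T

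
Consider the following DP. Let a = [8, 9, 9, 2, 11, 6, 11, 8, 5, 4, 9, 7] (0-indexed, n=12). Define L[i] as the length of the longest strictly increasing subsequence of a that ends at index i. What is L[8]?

2

   i    0    1    2    3    4    5    6    7    8    9   10   11
a[i]    8    9    9    2   11    6   11    8    5    4    9    7
L[i]    1    2    2    1    3    2    3    3    2    2    4    3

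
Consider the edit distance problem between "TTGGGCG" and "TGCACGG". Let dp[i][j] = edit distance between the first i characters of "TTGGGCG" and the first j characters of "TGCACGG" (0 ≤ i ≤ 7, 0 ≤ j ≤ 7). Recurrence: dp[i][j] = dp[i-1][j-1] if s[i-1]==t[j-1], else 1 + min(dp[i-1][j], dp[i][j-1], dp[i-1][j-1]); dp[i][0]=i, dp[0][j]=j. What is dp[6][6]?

4

   ''  T  G  C  A  C  G  G
''  0  1  2  3  4  5  6  7
 T  1  0  1  2  3  4  5  6
 T  2  1  1  2  3  4  5  6
 G  3  2  1  2  3  4  4  5
 G  4  3  2  2  3  4  4  4
 G  5  4  3  3  3  4  4  4
 C  6  5  4  3  4  3  4  5
 G  7  6  5  4  4  4  3  4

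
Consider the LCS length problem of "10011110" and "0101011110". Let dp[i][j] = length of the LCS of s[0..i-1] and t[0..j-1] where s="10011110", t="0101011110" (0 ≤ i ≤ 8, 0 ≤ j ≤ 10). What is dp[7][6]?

4

   ''  0  1  0  1  0  1  1  1  1  0
''  0  0  0  0  0  0  0  0  0  0  0
 1  0  0  1  1  1  1  1  1  1  1  1
 0  0  1  1  2  2  2  2  2  2  2  2
 0  0  1  1  2  2  3  3  3  3  3  3
 1  0  1  2  2  3  3  4  4  4  4  4
 1  0  1  2  2  3  3  4  5  5  5  5
 1  0  1  2  2  3  3  4  5  6  6  6
 1  0  1  2  2  3  3  4  5  6  7  7
 0  0  1  2  3  3  4  4  5  6  7  8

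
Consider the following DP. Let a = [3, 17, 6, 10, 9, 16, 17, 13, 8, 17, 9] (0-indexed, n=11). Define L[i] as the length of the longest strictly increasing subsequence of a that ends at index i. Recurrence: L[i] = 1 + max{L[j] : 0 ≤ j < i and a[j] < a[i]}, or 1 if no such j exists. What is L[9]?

5

   i    0    1    2    3    4    5    6    7    8    9   10
a[i]    3   17    6   10    9   16   17   13    8   17    9
L[i]    1    2    2    3    3    4    5    4    3    5    4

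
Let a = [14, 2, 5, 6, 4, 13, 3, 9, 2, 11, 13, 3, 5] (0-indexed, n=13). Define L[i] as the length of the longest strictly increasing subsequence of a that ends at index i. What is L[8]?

1

   i    0    1    2    3    4    5    6    7    8    9   10   11   12
a[i]   14    2    5    6    4   13    3    9    2   11   13    3    5
L[i]    1    1    2    3    2    4    2    4    1    5    6    2    3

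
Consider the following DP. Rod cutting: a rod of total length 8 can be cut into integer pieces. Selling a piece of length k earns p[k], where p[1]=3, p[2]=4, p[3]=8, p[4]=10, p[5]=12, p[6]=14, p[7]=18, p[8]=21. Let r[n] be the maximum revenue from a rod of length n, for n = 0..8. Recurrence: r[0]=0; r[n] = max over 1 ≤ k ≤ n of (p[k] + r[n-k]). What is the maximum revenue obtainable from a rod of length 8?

24

   n    0    1    2    3    4    5    6    7    8
r[n]    0    3    6    9   12   15   18   21   24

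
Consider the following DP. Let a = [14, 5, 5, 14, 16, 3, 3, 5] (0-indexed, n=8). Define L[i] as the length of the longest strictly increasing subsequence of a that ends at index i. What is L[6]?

1

   i    0    1    2    3    4    5    6    7
a[i]   14    5    5   14   16    3    3    5
L[i]    1    1    1    2    3    1    1    2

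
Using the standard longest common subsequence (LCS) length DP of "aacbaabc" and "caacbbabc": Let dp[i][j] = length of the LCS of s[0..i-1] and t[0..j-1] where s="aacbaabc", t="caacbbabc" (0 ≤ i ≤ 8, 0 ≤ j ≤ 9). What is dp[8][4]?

   ''  c  a  a  c  b  b  a  b  c
''  0  0  0  0  0  0  0  0  0  0
 a  0  0  1  1  1  1  1  1  1  1
 a  0  0  1  2  2  2  2  2  2  2
 c  0  1  1  2  3  3  3  3  3  3
 b  0  1  1  2  3  4  4  4  4  4
 a  0  1  2  2  3  4  4  5  5  5
 a  0  1  2  3  3  4  4  5  5  5
 b  0  1  2  3  3  4  5  5  6  6
 c  0  1  2  3  4  4  5  5  6  7

4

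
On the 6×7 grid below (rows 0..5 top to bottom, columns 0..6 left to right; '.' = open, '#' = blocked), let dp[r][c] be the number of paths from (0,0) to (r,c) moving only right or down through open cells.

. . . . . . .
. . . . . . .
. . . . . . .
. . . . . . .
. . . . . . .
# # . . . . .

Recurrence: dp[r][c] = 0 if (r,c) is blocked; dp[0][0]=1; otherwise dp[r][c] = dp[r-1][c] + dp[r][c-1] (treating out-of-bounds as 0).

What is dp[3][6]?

r\c   0   1   2   3   4   5   6
  0   1   1   1   1   1   1   1
  1   1   2   3   4   5   6   7
  2   1   3   6  10  15  21  28
  3   1   4  10  20  35  56  84
  4   1   5  15  35  70 126 210
  5   0   0  15  50 120 246 456

84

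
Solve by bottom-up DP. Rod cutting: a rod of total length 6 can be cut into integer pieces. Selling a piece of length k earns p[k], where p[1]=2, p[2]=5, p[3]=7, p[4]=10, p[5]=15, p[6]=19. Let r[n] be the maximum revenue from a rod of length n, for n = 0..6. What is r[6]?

   n    0    1    2    3    4    5    6
r[n]    0    2    5    7   10   15   19

19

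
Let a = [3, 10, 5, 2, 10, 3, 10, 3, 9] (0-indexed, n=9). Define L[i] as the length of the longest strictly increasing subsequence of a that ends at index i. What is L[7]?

2

   i    0    1    2    3    4    5    6    7    8
a[i]    3   10    5    2   10    3   10    3    9
L[i]    1    2    2    1    3    2    3    2    3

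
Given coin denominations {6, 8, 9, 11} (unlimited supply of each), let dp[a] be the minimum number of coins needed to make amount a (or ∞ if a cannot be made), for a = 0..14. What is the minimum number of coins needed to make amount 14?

2

 a  0  1  2  3  4  5  6  7  8  9 10 11 12 13 14
dp  0  -  -  -  -  -  1  -  1  1  -  1  2  -  2
(- denotes ∞ / unreachable)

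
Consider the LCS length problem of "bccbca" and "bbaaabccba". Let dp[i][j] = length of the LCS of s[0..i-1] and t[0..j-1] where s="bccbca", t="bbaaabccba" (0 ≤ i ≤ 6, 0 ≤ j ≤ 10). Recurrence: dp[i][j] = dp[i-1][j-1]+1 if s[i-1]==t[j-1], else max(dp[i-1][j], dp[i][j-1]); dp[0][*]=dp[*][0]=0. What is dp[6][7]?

   ''  b  b  a  a  a  b  c  c  b  a
''  0  0  0  0  0  0  0  0  0  0  0
 b  0  1  1  1  1  1  1  1  1  1  1
 c  0  1  1  1  1  1  1  2  2  2  2
 c  0  1  1  1  1  1  1  2  3  3  3
 b  0  1  2  2  2  2  2  2  3  4  4
 c  0  1  2  2  2  2  2  3  3  4  4
 a  0  1  2  3  3  3  3  3  3  4  5

3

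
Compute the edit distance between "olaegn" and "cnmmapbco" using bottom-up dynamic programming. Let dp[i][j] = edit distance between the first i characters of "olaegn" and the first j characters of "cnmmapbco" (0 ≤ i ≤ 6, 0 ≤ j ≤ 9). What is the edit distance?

   ''  c  n  m  m  a  p  b  c  o
''  0  1  2  3  4  5  6  7  8  9
 o  1  1  2  3  4  5  6  7  8  8
 l  2  2  2  3  4  5  6  7  8  9
 a  3  3  3  3  4  4  5  6  7  8
 e  4  4  4  4  4  5  5  6  7  8
 g  5  5  5  5  5  5  6  6  7  8
 n  6  6  5  6  6  6  6  7  7  8

8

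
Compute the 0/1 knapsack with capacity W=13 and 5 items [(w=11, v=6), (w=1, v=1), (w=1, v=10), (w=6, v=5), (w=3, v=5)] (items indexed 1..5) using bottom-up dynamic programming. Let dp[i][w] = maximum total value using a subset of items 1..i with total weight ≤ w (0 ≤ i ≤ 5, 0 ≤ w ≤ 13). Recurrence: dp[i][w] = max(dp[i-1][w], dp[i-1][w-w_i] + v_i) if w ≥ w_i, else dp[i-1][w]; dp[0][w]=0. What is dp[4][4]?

11

i\w   0   1   2   3   4   5   6   7   8   9  10  11  12  13
  0   0   0   0   0   0   0   0   0   0   0   0   0   0   0
  1   0   0   0   0   0   0   0   0   0   0   0   6   6   6
  2   0   1   1   1   1   1   1   1   1   1   1   6   7   7
  3   0  10  11  11  11  11  11  11  11  11  11  11  16  17
  4   0  10  11  11  11  11  11  15  16  16  16  16  16  17
  5   0  10  11  11  15  16  16  16  16  16  20  21  21  21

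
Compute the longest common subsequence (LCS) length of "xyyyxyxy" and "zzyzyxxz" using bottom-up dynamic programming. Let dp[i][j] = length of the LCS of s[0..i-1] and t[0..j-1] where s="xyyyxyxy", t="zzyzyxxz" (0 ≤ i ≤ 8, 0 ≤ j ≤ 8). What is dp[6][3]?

   ''  z  z  y  z  y  x  x  z
''  0  0  0  0  0  0  0  0  0
 x  0  0  0  0  0  0  1  1  1
 y  0  0  0  1  1  1  1  1  1
 y  0  0  0  1  1  2  2  2  2
 y  0  0  0  1  1  2  2  2  2
 x  0  0  0  1  1  2  3  3  3
 y  0  0  0  1  1  2  3  3  3
 x  0  0  0  1  1  2  3  4  4
 y  0  0  0  1  1  2  3  4  4

1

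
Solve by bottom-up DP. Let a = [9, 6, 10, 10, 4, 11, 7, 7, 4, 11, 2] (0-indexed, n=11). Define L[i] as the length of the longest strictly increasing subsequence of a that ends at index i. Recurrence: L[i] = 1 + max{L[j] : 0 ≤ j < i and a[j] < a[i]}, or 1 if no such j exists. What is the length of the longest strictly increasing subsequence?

   i    0    1    2    3    4    5    6    7    8    9   10
a[i]    9    6   10   10    4   11    7    7    4   11    2
L[i]    1    1    2    2    1    3    2    2    1    3    1

3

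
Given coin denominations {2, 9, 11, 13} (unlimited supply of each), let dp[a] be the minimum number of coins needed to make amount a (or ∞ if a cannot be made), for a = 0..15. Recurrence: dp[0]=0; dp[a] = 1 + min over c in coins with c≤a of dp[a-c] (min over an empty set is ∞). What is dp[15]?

 a  0  1  2  3  4  5  6  7  8  9 10 11 12 13 14 15
dp  0  -  1  -  2  -  3  -  4  1  5  1  6  1  7  2
(- denotes ∞ / unreachable)

2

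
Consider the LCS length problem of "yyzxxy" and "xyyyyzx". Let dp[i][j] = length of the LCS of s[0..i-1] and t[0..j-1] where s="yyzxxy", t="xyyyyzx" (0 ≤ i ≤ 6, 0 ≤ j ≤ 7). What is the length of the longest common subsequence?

4

   ''  x  y  y  y  y  z  x
''  0  0  0  0  0  0  0  0
 y  0  0  1  1  1  1  1  1
 y  0  0  1  2  2  2  2  2
 z  0  0  1  2  2  2  3  3
 x  0  1  1  2  2  2  3  4
 x  0  1  1  2  2  2  3  4
 y  0  1  2  2  3  3  3  4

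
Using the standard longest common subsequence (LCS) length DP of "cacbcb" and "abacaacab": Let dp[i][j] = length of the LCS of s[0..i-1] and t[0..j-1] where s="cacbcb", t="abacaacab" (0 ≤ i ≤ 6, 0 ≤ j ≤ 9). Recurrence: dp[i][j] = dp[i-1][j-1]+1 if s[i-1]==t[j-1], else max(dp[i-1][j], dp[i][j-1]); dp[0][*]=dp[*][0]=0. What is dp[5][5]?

   ''  a  b  a  c  a  a  c  a  b
''  0  0  0  0  0  0  0  0  0  0
 c  0  0  0  0  1  1  1  1  1  1
 a  0  1  1  1  1  2  2  2  2  2
 c  0  1  1  1  2  2  2  3  3  3
 b  0  1  2  2  2  2  2  3  3  4
 c  0  1  2  2  3  3  3  3  3  4
 b  0  1  2  2  3  3  3  3  3  4

3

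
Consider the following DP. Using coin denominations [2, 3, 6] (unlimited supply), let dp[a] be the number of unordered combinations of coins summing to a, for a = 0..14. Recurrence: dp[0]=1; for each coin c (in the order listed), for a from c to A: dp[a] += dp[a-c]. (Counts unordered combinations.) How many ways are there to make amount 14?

6

after  coin     0     1     2     3     4     5     6     7     8     9    10    11    12    13    14
          2     1     0     1     0     1     0     1     0     1     0     1     0     1     0     1
          3     1     0     1     1     1     1     2     1     2     2     2     2     3     2     3
          6     1     0     1     1     1     1     3     1     3     3     3     3     6     3     6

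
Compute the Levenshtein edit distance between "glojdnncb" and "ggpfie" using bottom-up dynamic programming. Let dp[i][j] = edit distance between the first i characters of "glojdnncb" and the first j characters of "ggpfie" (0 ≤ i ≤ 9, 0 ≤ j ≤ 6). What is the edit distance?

8

   ''  g  g  p  f  i  e
''  0  1  2  3  4  5  6
 g  1  0  1  2  3  4  5
 l  2  1  1  2  3  4  5
 o  3  2  2  2  3  4  5
 j  4  3  3  3  3  4  5
 d  5  4  4  4  4  4  5
 n  6  5  5  5  5  5  5
 n  7  6  6  6  6  6  6
 c  8  7  7  7  7  7  7
 b  9  8  8  8  8  8  8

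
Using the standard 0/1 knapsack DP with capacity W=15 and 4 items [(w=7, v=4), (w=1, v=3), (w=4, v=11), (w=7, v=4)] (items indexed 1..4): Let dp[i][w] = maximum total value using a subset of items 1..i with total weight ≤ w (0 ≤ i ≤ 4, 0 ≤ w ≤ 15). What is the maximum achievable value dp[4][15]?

i\w   0   1   2   3   4   5   6   7   8   9  10  11  12  13  14  15
  0   0   0   0   0   0   0   0   0   0   0   0   0   0   0   0   0
  1   0   0   0   0   0   0   0   4   4   4   4   4   4   4   4   4
  2   0   3   3   3   3   3   3   4   7   7   7   7   7   7   7   7
  3   0   3   3   3  11  14  14  14  14  14  14  15  18  18  18  18
  4   0   3   3   3  11  14  14  14  14  14  14  15  18  18  18  18

18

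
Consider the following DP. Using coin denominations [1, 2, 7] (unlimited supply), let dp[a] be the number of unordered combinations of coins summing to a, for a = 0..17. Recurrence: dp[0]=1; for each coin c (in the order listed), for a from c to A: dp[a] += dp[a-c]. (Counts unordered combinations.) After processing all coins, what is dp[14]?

after  coin     0     1     2     3     4     5     6     7     8     9    10    11    12    13    14    15    16    17
          1     1     1     1     1     1     1     1     1     1     1     1     1     1     1     1     1     1     1
          2     1     1     2     2     3     3     4     4     5     5     6     6     7     7     8     8     9     9
          7     1     1     2     2     3     3     4     5     6     7     8     9    10    11    13    14    16    17

13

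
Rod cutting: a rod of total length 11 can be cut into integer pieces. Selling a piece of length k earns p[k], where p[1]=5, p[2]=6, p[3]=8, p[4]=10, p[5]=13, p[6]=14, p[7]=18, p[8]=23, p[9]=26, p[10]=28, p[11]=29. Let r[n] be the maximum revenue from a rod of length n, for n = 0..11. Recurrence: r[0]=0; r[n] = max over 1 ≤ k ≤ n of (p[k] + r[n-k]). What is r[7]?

   n    0    1    2    3    4    5    6    7    8    9   10   11
r[n]    0    5   10   15   20   25   30   35   40   45   50   55

35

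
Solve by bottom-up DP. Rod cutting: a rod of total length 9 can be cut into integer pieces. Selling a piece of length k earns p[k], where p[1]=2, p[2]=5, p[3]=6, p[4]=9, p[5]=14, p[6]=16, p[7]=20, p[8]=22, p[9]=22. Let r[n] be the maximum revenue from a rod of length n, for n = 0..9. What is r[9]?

25

   n    0    1    2    3    4    5    6    7    8    9
r[n]    0    2    5    7   10   14   16   20   22   25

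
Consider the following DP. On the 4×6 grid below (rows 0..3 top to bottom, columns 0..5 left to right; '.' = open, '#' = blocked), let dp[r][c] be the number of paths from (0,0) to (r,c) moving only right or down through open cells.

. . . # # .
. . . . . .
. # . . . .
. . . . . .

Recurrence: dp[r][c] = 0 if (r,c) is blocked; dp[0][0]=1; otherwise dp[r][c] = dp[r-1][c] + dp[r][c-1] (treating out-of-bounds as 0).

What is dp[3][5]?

31

r\c   0   1   2   3   4   5
  0   1   1   1   0   0   0
  1   1   2   3   3   3   3
  2   1   0   3   6   9  12
  3   1   1   4  10  19  31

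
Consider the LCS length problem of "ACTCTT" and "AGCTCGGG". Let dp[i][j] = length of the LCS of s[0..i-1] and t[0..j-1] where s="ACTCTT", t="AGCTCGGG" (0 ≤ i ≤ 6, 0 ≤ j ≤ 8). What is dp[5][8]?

4

   ''  A  G  C  T  C  G  G  G
''  0  0  0  0  0  0  0  0  0
 A  0  1  1  1  1  1  1  1  1
 C  0  1  1  2  2  2  2  2  2
 T  0  1  1  2  3  3  3  3  3
 C  0  1  1  2  3  4  4  4  4
 T  0  1  1  2  3  4  4  4  4
 T  0  1  1  2  3  4  4  4  4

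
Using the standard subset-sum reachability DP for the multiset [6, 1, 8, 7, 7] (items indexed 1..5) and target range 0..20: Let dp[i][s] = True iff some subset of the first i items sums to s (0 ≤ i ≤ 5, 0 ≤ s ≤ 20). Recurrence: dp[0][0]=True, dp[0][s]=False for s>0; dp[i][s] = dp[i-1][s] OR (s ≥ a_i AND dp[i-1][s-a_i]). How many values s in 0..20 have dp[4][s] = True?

i\s   0   1   2   3   4   5   6   7   8   9  10  11  12  13  14  15  16  17  18  19  20
  0   T   F   F   F   F   F   F   F   F   F   F   F   F   F   F   F   F   F   F   F   F
  1   T   F   F   F   F   F   T   F   F   F   F   F   F   F   F   F   F   F   F   F   F
  2   T   T   F   F   F   F   T   T   F   F   F   F   F   F   F   F   F   F   F   F   F
  3   T   T   F   F   F   F   T   T   T   T   F   F   F   F   T   T   F   F   F   F   F
  4   T   T   F   F   F   F   T   T   T   T   F   F   F   T   T   T   T   F   F   F   F
  5   T   T   F   F   F   F   T   T   T   T   F   F   F   T   T   T   T   F   F   F   T

10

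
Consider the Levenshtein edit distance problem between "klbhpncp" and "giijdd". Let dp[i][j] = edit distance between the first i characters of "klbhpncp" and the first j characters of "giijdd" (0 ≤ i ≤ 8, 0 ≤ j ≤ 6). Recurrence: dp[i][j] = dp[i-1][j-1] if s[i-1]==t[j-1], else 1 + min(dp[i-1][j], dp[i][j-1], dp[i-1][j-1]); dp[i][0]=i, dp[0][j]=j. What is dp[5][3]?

5

   ''  g  i  i  j  d  d
''  0  1  2  3  4  5  6
 k  1  1  2  3  4  5  6
 l  2  2  2  3  4  5  6
 b  3  3  3  3  4  5  6
 h  4  4  4  4  4  5  6
 p  5  5  5  5  5  5  6
 n  6  6  6  6  6  6  6
 c  7  7  7  7  7  7  7
 p  8  8  8  8  8  8  8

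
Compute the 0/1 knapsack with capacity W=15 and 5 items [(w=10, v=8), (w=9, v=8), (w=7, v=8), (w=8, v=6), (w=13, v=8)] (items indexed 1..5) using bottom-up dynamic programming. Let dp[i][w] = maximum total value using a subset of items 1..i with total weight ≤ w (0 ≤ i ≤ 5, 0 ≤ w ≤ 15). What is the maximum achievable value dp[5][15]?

i\w   0   1   2   3   4   5   6   7   8   9  10  11  12  13  14  15
  0   0   0   0   0   0   0   0   0   0   0   0   0   0   0   0   0
  1   0   0   0   0   0   0   0   0   0   0   8   8   8   8   8   8
  2   0   0   0   0   0   0   0   0   0   8   8   8   8   8   8   8
  3   0   0   0   0   0   0   0   8   8   8   8   8   8   8   8   8
  4   0   0   0   0   0   0   0   8   8   8   8   8   8   8   8  14
  5   0   0   0   0   0   0   0   8   8   8   8   8   8   8   8  14

14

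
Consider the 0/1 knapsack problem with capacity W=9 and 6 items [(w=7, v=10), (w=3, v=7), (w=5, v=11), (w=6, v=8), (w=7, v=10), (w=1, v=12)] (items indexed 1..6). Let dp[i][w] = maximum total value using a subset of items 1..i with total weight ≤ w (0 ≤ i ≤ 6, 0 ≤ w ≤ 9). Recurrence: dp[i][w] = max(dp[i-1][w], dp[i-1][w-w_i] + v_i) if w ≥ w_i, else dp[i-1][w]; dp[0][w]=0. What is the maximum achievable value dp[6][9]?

30

i\w   0   1   2   3   4   5   6   7   8   9
  0   0   0   0   0   0   0   0   0   0   0
  1   0   0   0   0   0   0   0  10  10  10
  2   0   0   0   7   7   7   7  10  10  10
  3   0   0   0   7   7  11  11  11  18  18
  4   0   0   0   7   7  11  11  11  18  18
  5   0   0   0   7   7  11  11  11  18  18
  6   0  12  12  12  19  19  23  23  23  30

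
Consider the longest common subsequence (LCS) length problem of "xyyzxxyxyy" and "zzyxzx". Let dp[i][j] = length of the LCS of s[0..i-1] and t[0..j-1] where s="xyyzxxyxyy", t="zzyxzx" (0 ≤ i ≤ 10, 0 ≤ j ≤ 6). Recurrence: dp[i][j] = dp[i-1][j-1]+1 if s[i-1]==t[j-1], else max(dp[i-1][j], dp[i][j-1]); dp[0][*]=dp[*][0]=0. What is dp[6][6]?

3

   ''  z  z  y  x  z  x
''  0  0  0  0  0  0  0
 x  0  0  0  0  1  1  1
 y  0  0  0  1  1  1  1
 y  0  0  0  1  1  1  1
 z  0  1  1  1  1  2  2
 x  0  1  1  1  2  2  3
 x  0  1  1  1  2  2  3
 y  0  1  1  2  2  2  3
 x  0  1  1  2  3  3  3
 y  0  1  1  2  3  3  3
 y  0  1  1  2  3  3  3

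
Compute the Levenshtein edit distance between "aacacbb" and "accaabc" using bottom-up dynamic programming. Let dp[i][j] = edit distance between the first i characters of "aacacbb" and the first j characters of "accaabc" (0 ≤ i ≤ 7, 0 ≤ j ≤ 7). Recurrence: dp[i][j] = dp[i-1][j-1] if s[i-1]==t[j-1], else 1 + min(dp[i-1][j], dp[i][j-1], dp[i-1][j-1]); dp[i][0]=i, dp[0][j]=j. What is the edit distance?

   ''  a  c  c  a  a  b  c
''  0  1  2  3  4  5  6  7
 a  1  0  1  2  3  4  5  6
 a  2  1  1  2  2  3  4  5
 c  3  2  1  1  2  3  4  4
 a  4  3  2  2  1  2  3  4
 c  5  4  3  2  2  2  3  3
 b  6  5  4  3  3  3  2  3
 b  7  6  5  4  4  4  3  3

3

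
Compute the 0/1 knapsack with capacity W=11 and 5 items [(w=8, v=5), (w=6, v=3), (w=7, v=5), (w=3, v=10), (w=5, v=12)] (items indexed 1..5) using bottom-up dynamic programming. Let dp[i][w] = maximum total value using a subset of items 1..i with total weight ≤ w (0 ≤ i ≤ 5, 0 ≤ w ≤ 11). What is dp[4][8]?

i\w   0   1   2   3   4   5   6   7   8   9  10  11
  0   0   0   0   0   0   0   0   0   0   0   0   0
  1   0   0   0   0   0   0   0   0   5   5   5   5
  2   0   0   0   0   0   0   3   3   5   5   5   5
  3   0   0   0   0   0   0   3   5   5   5   5   5
  4   0   0   0  10  10  10  10  10  10  13  15  15
  5   0   0   0  10  10  12  12  12  22  22  22  22

10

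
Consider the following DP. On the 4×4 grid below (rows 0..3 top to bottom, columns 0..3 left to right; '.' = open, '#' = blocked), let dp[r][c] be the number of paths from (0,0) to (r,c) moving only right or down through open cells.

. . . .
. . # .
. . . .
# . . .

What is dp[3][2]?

r\c   0   1   2   3
  0   1   1   1   1
  1   1   2   0   1
  2   1   3   3   4
  3   0   3   6  10

6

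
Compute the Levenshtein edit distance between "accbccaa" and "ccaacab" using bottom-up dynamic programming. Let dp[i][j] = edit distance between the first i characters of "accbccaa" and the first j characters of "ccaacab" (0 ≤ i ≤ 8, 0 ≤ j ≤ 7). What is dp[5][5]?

   ''  c  c  a  a  c  a  b
''  0  1  2  3  4  5  6  7
 a  1  1  2  2  3  4  5  6
 c  2  1  1  2  3  3  4  5
 c  3  2  1  2  3  3  4  5
 b  4  3  2  2  3  4  4  4
 c  5  4  3  3  3  3  4  5
 c  6  5  4  4  4  3  4  5
 a  7  6  5  4  4  4  3  4
 a  8  7  6  5  4  5  4  4

3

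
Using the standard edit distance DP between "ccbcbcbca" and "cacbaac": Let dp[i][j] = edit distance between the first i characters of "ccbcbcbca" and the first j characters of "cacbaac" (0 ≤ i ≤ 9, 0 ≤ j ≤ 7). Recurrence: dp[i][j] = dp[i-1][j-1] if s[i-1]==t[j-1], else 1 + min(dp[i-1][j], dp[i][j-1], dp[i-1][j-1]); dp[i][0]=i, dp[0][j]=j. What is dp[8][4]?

5

   ''  c  a  c  b  a  a  c
''  0  1  2  3  4  5  6  7
 c  1  0  1  2  3  4  5  6
 c  2  1  1  1  2  3  4  5
 b  3  2  2  2  1  2  3  4
 c  4  3  3  2  2  2  3  3
 b  5  4  4  3  2  3  3  4
 c  6  5  5  4  3  3  4  3
 b  7  6  6  5  4  4  4  4
 c  8  7  7  6  5  5  5  4
 a  9  8  7  7  6  5  5  5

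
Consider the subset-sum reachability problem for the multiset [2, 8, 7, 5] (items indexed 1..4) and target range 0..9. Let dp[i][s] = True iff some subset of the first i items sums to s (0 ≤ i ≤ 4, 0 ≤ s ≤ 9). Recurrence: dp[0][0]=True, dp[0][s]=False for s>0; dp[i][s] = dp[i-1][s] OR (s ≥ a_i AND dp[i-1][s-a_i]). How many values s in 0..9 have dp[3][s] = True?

5

i\s   0   1   2   3   4   5   6   7   8   9
  0   T   F   F   F   F   F   F   F   F   F
  1   T   F   T   F   F   F   F   F   F   F
  2   T   F   T   F   F   F   F   F   T   F
  3   T   F   T   F   F   F   F   T   T   T
  4   T   F   T   F   F   T   F   T   T   T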